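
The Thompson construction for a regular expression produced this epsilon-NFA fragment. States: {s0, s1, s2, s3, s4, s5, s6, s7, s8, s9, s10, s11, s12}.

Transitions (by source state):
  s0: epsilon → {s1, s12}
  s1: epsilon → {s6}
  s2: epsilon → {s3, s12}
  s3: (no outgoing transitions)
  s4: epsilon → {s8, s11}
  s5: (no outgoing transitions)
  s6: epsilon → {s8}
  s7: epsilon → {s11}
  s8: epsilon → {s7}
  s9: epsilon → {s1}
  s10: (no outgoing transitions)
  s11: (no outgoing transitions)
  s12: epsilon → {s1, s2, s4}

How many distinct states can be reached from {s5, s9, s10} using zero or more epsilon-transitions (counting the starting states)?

Start with {s5, s9, s10}.
From s9 via epsilon: add s1.
From s1 via epsilon: add s6.
From s6 via epsilon: add s8.
From s8 via epsilon: add s7.
From s7 via epsilon: add s11.
epsilon-closure = {s1, s5, s6, s7, s8, s9, s10, s11}, which has 8 states.

8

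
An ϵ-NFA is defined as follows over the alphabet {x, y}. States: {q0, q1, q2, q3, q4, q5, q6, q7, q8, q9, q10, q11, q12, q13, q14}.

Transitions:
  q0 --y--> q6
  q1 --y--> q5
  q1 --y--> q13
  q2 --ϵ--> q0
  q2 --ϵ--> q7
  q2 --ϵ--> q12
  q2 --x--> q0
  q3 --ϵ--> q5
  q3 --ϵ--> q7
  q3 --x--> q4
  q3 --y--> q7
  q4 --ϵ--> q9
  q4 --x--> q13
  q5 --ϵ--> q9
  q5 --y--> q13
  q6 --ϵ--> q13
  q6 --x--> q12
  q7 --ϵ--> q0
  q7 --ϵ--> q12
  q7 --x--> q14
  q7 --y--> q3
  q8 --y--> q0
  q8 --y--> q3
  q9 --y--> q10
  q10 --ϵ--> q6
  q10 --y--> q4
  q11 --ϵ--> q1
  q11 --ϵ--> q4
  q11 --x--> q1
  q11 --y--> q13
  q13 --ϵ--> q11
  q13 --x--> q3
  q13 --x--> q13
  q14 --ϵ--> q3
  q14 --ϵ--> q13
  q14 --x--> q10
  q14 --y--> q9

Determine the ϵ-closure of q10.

{q1, q4, q6, q9, q10, q11, q13}

Start with {q10}.
From q10 via ϵ: add q6.
From q6 via ϵ: add q13.
From q13 via ϵ: add q11.
From q11 via ϵ: add q1, q4.
From q4 via ϵ: add q9.
No new states can be added; the closed set is {q1, q4, q6, q9, q10, q11, q13}.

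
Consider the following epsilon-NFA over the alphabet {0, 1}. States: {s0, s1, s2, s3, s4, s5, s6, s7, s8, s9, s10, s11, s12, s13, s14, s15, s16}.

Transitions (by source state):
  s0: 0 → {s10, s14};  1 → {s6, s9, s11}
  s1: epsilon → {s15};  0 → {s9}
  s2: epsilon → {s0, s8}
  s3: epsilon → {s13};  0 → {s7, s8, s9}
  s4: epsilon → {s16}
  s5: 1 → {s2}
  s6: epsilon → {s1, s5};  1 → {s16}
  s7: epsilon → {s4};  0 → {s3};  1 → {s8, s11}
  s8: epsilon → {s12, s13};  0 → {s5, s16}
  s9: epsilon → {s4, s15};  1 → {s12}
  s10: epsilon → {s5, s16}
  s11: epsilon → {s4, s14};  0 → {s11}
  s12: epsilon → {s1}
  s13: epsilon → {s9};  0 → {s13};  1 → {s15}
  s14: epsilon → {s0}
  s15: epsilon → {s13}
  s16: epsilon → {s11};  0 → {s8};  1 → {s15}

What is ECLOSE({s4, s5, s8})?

Start with {s4, s5, s8}.
From s4 via epsilon: add s16.
From s8 via epsilon: add s12, s13.
From s12 via epsilon: add s1.
From s13 via epsilon: add s9.
From s16 via epsilon: add s11.
From s1 via epsilon: add s15.
From s11 via epsilon: add s14.
From s14 via epsilon: add s0.
No new states can be added; the closed set is {s0, s1, s4, s5, s8, s9, s11, s12, s13, s14, s15, s16}.

{s0, s1, s4, s5, s8, s9, s11, s12, s13, s14, s15, s16}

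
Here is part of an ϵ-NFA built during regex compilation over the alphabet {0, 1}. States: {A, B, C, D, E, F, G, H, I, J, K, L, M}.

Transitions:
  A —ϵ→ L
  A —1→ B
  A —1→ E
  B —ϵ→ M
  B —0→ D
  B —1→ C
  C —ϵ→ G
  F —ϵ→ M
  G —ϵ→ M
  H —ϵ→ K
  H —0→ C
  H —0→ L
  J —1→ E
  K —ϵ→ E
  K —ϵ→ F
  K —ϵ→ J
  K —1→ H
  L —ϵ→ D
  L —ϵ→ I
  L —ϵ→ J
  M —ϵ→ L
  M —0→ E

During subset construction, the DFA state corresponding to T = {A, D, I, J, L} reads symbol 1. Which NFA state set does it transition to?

A on 1 → {B, E}.
J on 1 → {E}.
No 1-transition from D, I, L.
Union after reading 1: {B, E}.
Now take the ϵ-closure:
From B via ϵ: add M.
From M via ϵ: add L.
From L via ϵ: add D, I, J.
No new states can be added; the closed set is {B, D, E, I, J, L, M}.

{B, D, E, I, J, L, M}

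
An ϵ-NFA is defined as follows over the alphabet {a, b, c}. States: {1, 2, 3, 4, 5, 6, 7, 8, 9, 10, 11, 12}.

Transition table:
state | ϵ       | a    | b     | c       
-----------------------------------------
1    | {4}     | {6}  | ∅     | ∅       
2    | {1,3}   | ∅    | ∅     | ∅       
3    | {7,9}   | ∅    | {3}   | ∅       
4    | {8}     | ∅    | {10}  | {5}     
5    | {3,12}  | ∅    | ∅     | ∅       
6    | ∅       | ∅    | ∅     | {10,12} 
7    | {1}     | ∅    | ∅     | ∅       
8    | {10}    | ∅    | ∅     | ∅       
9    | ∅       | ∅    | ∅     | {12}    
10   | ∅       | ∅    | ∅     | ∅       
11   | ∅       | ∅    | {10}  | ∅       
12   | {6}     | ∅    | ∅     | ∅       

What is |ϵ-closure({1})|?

4

Start with {1}.
From 1 via ϵ: add 4.
From 4 via ϵ: add 8.
From 8 via ϵ: add 10.
ϵ-closure = {1, 4, 8, 10}, which has 4 states.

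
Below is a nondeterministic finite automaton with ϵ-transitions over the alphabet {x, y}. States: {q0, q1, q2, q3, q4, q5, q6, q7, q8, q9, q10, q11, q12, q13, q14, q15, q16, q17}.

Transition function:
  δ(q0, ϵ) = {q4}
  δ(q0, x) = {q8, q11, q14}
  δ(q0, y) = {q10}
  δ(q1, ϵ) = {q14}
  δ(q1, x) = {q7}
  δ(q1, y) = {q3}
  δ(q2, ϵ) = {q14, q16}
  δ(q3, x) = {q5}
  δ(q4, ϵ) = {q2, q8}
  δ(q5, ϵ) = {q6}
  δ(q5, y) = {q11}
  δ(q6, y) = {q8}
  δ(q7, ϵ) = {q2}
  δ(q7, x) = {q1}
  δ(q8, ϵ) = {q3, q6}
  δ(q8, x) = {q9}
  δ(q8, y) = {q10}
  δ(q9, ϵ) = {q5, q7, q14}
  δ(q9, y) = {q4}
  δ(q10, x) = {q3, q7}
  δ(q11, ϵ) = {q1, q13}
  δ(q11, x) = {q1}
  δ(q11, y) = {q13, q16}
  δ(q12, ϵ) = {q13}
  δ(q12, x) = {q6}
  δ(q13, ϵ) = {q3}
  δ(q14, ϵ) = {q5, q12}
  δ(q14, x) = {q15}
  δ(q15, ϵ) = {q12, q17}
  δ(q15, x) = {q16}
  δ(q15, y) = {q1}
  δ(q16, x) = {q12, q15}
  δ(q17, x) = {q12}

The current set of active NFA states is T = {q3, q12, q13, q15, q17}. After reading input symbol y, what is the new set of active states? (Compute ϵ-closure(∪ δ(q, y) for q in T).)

q15 on y → {q1}.
No y-transition from q3, q12, q13, q17.
Union after reading y: {q1}.
Now take the ϵ-closure:
From q1 via ϵ: add q14.
From q14 via ϵ: add q5, q12.
From q5 via ϵ: add q6.
From q12 via ϵ: add q13.
From q13 via ϵ: add q3.
No new states can be added; the closed set is {q1, q3, q5, q6, q12, q13, q14}.

{q1, q3, q5, q6, q12, q13, q14}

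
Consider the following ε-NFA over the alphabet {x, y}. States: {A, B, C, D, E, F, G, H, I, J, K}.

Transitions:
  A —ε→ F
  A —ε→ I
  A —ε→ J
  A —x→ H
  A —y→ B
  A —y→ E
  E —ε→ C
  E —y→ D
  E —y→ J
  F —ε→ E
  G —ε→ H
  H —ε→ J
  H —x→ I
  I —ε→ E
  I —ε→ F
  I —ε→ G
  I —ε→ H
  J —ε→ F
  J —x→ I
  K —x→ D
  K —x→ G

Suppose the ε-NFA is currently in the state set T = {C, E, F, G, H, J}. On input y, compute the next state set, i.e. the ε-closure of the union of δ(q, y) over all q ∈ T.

{C, D, E, F, J}

E on y → {D, J}.
No y-transition from C, F, G, H, J.
Union after reading y: {D, J}.
Now take the ε-closure:
From J via ε: add F.
From F via ε: add E.
From E via ε: add C.
No new states can be added; the closed set is {C, D, E, F, J}.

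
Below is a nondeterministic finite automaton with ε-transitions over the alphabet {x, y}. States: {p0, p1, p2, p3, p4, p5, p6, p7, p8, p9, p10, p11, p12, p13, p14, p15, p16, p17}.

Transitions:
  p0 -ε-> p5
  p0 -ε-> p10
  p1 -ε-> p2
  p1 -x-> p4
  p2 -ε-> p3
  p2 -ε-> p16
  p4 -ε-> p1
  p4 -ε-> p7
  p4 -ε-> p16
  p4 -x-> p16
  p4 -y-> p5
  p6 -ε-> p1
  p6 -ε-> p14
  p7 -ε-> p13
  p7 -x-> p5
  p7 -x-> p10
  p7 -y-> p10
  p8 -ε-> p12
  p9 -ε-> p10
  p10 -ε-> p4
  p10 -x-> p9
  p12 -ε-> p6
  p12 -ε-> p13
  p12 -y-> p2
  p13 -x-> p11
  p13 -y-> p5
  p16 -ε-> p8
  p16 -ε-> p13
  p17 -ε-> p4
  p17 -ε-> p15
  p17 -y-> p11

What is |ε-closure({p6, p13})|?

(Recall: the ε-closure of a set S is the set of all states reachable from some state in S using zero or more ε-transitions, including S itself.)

Start with {p6, p13}.
From p6 via ε: add p1, p14.
From p1 via ε: add p2.
From p2 via ε: add p3, p16.
From p16 via ε: add p8.
From p8 via ε: add p12.
ε-closure = {p1, p2, p3, p6, p8, p12, p13, p14, p16}, which has 9 states.

9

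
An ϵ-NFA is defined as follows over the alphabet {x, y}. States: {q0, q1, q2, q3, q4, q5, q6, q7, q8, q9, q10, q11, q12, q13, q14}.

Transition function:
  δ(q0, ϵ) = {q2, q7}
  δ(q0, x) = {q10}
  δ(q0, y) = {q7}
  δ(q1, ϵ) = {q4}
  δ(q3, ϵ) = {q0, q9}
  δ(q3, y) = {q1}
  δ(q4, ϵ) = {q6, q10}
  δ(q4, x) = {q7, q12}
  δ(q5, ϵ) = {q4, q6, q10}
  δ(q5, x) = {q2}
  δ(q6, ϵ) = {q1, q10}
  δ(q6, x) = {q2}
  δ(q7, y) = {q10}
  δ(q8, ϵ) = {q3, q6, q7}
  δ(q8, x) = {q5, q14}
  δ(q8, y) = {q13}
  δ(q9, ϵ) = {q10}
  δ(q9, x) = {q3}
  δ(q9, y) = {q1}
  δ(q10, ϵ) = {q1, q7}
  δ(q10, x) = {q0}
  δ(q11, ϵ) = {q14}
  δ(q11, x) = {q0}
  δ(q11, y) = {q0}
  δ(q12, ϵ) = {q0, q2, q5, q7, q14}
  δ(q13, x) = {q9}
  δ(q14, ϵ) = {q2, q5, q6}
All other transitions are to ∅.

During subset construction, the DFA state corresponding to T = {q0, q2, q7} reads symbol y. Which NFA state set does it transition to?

q0 on y → {q7}.
q7 on y → {q10}.
No y-transition from q2.
Union after reading y: {q7, q10}.
Now take the ϵ-closure:
From q10 via ϵ: add q1.
From q1 via ϵ: add q4.
From q4 via ϵ: add q6.
No new states can be added; the closed set is {q1, q4, q6, q7, q10}.

{q1, q4, q6, q7, q10}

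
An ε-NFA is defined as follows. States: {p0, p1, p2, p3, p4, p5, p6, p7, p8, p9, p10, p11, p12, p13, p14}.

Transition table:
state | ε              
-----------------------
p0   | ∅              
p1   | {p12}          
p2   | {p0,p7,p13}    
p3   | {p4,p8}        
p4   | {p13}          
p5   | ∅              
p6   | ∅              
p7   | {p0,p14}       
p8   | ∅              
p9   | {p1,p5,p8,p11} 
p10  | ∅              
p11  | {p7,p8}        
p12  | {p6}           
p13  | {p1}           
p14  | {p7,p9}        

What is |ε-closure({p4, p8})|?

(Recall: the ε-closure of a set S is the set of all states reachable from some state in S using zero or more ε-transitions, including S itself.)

Start with {p4, p8}.
From p4 via ε: add p13.
From p13 via ε: add p1.
From p1 via ε: add p12.
From p12 via ε: add p6.
ε-closure = {p1, p4, p6, p8, p12, p13}, which has 6 states.

6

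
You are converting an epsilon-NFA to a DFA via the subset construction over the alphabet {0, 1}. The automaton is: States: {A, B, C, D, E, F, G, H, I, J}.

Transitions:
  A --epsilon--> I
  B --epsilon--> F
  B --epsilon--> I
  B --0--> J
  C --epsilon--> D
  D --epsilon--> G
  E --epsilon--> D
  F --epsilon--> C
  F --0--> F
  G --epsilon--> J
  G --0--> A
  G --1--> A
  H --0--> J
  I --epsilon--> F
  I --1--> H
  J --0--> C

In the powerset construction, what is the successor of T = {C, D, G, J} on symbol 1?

{A, C, D, F, G, I, J}

G on 1 → {A}.
No 1-transition from C, D, J.
Union after reading 1: {A}.
Now take the epsilon-closure:
From A via epsilon: add I.
From I via epsilon: add F.
From F via epsilon: add C.
From C via epsilon: add D.
From D via epsilon: add G.
From G via epsilon: add J.
No new states can be added; the closed set is {A, C, D, F, G, I, J}.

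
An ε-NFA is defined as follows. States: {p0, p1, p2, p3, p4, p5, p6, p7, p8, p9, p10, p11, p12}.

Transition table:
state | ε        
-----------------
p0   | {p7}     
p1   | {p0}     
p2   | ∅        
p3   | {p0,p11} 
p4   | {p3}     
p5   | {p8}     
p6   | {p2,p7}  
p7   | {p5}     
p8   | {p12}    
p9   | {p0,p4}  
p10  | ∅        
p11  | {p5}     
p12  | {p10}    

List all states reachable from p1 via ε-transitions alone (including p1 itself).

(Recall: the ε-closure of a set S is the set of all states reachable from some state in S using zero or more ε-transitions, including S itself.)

{p0, p1, p5, p7, p8, p10, p12}

Start with {p1}.
From p1 via ε: add p0.
From p0 via ε: add p7.
From p7 via ε: add p5.
From p5 via ε: add p8.
From p8 via ε: add p12.
From p12 via ε: add p10.
No new states can be added; the closed set is {p0, p1, p5, p7, p8, p10, p12}.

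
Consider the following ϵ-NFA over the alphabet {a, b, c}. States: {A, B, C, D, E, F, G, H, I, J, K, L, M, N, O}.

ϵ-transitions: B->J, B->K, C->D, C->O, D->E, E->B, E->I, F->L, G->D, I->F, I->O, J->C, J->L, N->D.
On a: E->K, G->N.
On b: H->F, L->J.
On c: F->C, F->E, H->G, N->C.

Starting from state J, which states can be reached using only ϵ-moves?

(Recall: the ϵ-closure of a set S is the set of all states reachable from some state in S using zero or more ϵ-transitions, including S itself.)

Start with {J}.
From J via ϵ: add C, L.
From C via ϵ: add D, O.
From D via ϵ: add E.
From E via ϵ: add B, I.
From B via ϵ: add K.
From I via ϵ: add F.
No new states can be added; the closed set is {B, C, D, E, F, I, J, K, L, O}.

{B, C, D, E, F, I, J, K, L, O}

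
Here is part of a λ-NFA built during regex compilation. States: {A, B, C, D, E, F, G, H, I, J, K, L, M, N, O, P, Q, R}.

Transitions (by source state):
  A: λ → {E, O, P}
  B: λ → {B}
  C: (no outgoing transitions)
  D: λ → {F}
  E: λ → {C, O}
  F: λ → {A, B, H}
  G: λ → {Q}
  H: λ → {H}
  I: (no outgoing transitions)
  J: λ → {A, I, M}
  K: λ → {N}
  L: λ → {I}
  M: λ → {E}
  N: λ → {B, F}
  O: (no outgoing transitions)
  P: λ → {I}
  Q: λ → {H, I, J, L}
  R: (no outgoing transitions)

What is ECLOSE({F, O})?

Start with {F, O}.
From F via λ: add A, B, H.
From A via λ: add E, P.
From E via λ: add C.
From P via λ: add I.
No new states can be added; the closed set is {A, B, C, E, F, H, I, O, P}.

{A, B, C, E, F, H, I, O, P}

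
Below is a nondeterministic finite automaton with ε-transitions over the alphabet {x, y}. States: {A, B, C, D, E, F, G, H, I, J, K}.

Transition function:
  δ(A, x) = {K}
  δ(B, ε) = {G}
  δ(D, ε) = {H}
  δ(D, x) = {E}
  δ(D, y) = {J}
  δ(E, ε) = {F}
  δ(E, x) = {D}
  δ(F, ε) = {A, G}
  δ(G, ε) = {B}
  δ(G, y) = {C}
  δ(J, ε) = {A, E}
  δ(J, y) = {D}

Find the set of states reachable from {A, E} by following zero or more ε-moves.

{A, B, E, F, G}

Start with {A, E}.
From E via ε: add F.
From F via ε: add G.
From G via ε: add B.
No new states can be added; the closed set is {A, B, E, F, G}.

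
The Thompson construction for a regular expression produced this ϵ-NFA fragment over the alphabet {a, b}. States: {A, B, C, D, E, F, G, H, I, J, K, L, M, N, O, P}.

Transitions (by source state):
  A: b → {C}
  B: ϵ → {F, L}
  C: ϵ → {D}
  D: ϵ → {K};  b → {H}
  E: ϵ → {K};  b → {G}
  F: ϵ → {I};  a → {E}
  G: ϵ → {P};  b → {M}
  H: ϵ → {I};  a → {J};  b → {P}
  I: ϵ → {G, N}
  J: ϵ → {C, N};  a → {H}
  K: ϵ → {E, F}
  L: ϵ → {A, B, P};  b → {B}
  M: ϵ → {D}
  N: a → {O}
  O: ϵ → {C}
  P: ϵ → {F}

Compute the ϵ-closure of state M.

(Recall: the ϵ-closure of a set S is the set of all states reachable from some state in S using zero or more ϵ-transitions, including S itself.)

Start with {M}.
From M via ϵ: add D.
From D via ϵ: add K.
From K via ϵ: add E, F.
From F via ϵ: add I.
From I via ϵ: add G, N.
From G via ϵ: add P.
No new states can be added; the closed set is {D, E, F, G, I, K, M, N, P}.

{D, E, F, G, I, K, M, N, P}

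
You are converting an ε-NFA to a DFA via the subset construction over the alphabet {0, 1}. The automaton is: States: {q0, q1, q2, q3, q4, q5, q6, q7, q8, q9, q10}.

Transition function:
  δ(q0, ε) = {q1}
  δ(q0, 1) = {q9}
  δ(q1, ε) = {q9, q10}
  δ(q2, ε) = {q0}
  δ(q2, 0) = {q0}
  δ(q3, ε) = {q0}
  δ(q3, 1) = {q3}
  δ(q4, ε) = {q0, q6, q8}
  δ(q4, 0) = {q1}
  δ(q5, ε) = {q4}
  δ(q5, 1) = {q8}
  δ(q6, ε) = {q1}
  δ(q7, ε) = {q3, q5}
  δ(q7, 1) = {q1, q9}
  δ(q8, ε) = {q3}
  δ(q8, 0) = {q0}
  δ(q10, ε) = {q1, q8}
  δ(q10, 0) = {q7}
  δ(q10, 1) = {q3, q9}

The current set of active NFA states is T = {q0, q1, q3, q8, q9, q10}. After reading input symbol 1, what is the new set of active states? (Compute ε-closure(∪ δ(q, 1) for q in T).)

{q0, q1, q3, q8, q9, q10}

q0 on 1 → {q9}.
q3 on 1 → {q3}.
q10 on 1 → {q3, q9}.
No 1-transition from q1, q8, q9.
Union after reading 1: {q3, q9}.
Now take the ε-closure:
From q3 via ε: add q0.
From q0 via ε: add q1.
From q1 via ε: add q10.
From q10 via ε: add q8.
No new states can be added; the closed set is {q0, q1, q3, q8, q9, q10}.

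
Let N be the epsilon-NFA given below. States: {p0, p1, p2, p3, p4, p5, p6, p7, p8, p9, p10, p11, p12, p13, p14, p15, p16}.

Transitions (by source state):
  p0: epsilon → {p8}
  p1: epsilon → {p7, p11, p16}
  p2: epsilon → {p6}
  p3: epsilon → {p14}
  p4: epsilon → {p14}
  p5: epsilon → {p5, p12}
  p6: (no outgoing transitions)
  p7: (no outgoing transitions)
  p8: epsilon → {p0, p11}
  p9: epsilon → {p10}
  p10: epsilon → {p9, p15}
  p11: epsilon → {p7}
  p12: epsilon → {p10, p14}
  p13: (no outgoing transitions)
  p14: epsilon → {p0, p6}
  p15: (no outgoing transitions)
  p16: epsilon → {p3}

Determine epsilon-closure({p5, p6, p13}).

Start with {p5, p6, p13}.
From p5 via epsilon: add p12.
From p12 via epsilon: add p10, p14.
From p10 via epsilon: add p9, p15.
From p14 via epsilon: add p0.
From p0 via epsilon: add p8.
From p8 via epsilon: add p11.
From p11 via epsilon: add p7.
No new states can be added; the closed set is {p0, p5, p6, p7, p8, p9, p10, p11, p12, p13, p14, p15}.

{p0, p5, p6, p7, p8, p9, p10, p11, p12, p13, p14, p15}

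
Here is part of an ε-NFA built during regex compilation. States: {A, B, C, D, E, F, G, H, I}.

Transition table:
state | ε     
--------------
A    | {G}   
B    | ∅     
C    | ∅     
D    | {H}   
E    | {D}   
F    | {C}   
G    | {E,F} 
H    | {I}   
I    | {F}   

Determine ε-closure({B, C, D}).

Start with {B, C, D}.
From D via ε: add H.
From H via ε: add I.
From I via ε: add F.
No new states can be added; the closed set is {B, C, D, F, H, I}.

{B, C, D, F, H, I}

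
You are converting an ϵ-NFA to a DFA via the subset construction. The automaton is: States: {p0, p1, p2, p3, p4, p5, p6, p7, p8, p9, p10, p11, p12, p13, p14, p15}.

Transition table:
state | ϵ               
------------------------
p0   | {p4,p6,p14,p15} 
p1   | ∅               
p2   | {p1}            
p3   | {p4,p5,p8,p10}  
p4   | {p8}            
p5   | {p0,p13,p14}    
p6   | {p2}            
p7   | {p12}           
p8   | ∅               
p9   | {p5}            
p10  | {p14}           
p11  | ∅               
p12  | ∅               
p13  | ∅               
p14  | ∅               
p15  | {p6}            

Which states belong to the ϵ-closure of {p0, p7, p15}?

{p0, p1, p2, p4, p6, p7, p8, p12, p14, p15}

Start with {p0, p7, p15}.
From p0 via ϵ: add p4, p6, p14.
From p7 via ϵ: add p12.
From p4 via ϵ: add p8.
From p6 via ϵ: add p2.
From p2 via ϵ: add p1.
No new states can be added; the closed set is {p0, p1, p2, p4, p6, p7, p8, p12, p14, p15}.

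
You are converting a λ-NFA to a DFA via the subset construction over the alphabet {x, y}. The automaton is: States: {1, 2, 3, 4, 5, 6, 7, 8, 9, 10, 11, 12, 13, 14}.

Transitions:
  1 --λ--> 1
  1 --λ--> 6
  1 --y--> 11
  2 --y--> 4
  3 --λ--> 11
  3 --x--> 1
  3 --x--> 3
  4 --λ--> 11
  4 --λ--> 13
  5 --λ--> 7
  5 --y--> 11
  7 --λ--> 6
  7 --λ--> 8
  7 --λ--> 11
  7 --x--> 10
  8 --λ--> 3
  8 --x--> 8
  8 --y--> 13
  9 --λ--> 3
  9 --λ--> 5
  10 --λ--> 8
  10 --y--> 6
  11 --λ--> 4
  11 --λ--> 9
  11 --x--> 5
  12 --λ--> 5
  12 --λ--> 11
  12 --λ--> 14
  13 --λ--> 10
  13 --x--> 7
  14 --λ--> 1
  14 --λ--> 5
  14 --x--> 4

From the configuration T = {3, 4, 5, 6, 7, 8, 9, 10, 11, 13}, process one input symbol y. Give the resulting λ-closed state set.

{3, 4, 5, 6, 7, 8, 9, 10, 11, 13}

5 on y → {11}.
8 on y → {13}.
10 on y → {6}.
No y-transition from 3, 4, 6, 7, 9, 11, 13.
Union after reading y: {6, 11, 13}.
Now take the λ-closure:
From 11 via λ: add 4, 9.
From 13 via λ: add 10.
From 9 via λ: add 3, 5.
From 10 via λ: add 8.
From 5 via λ: add 7.
No new states can be added; the closed set is {3, 4, 5, 6, 7, 8, 9, 10, 11, 13}.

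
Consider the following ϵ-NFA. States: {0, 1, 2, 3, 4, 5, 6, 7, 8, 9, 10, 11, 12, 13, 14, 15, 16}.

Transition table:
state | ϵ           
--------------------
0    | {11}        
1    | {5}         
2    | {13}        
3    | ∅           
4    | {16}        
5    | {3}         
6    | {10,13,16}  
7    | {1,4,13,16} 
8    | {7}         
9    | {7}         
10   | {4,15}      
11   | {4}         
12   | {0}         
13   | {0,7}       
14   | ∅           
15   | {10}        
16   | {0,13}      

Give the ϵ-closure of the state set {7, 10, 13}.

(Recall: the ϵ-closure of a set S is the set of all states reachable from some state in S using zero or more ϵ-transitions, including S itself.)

{0, 1, 3, 4, 5, 7, 10, 11, 13, 15, 16}

Start with {7, 10, 13}.
From 7 via ϵ: add 1, 4, 16.
From 10 via ϵ: add 15.
From 13 via ϵ: add 0.
From 0 via ϵ: add 11.
From 1 via ϵ: add 5.
From 5 via ϵ: add 3.
No new states can be added; the closed set is {0, 1, 3, 4, 5, 7, 10, 11, 13, 15, 16}.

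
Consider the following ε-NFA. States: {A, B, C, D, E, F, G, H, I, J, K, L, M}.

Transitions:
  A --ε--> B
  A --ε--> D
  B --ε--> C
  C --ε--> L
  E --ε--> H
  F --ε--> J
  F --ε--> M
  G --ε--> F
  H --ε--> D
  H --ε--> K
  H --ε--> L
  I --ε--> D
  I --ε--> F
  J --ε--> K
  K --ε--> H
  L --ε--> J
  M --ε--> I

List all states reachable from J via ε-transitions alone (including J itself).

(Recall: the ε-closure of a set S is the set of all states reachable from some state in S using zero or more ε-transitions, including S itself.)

{D, H, J, K, L}

Start with {J}.
From J via ε: add K.
From K via ε: add H.
From H via ε: add D, L.
No new states can be added; the closed set is {D, H, J, K, L}.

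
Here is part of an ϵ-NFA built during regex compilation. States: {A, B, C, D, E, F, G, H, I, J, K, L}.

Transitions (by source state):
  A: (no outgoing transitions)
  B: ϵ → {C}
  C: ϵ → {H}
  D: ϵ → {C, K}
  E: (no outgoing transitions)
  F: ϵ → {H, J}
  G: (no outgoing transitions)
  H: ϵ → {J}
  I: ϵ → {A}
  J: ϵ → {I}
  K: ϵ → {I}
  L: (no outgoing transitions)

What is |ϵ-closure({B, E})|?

7

Start with {B, E}.
From B via ϵ: add C.
From C via ϵ: add H.
From H via ϵ: add J.
From J via ϵ: add I.
From I via ϵ: add A.
ϵ-closure = {A, B, C, E, H, I, J}, which has 7 states.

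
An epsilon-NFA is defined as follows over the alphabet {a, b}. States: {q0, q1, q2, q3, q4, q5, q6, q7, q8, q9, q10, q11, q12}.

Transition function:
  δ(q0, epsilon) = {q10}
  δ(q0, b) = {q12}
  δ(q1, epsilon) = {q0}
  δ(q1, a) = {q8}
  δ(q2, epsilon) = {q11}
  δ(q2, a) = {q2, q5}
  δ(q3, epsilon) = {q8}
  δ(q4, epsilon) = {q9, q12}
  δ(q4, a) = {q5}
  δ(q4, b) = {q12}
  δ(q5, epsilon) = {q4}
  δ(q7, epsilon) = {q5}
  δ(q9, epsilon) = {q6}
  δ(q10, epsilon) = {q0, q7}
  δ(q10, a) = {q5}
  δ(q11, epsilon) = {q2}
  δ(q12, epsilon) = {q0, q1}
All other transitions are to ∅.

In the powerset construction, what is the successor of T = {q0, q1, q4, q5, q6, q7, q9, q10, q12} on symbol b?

{q0, q1, q4, q5, q6, q7, q9, q10, q12}

q0 on b → {q12}.
q4 on b → {q12}.
No b-transition from q1, q5, q6, q7, q9, q10, q12.
Union after reading b: {q12}.
Now take the epsilon-closure:
From q12 via epsilon: add q0, q1.
From q0 via epsilon: add q10.
From q10 via epsilon: add q7.
From q7 via epsilon: add q5.
From q5 via epsilon: add q4.
From q4 via epsilon: add q9.
From q9 via epsilon: add q6.
No new states can be added; the closed set is {q0, q1, q4, q5, q6, q7, q9, q10, q12}.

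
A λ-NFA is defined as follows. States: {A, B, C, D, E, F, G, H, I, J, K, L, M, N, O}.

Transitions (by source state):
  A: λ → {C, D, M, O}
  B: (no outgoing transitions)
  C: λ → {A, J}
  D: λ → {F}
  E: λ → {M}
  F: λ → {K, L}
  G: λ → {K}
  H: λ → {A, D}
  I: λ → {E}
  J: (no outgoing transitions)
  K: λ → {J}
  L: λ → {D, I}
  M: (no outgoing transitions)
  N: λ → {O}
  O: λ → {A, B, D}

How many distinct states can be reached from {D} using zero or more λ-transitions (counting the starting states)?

Start with {D}.
From D via λ: add F.
From F via λ: add K, L.
From K via λ: add J.
From L via λ: add I.
From I via λ: add E.
From E via λ: add M.
λ-closure = {D, E, F, I, J, K, L, M}, which has 8 states.

8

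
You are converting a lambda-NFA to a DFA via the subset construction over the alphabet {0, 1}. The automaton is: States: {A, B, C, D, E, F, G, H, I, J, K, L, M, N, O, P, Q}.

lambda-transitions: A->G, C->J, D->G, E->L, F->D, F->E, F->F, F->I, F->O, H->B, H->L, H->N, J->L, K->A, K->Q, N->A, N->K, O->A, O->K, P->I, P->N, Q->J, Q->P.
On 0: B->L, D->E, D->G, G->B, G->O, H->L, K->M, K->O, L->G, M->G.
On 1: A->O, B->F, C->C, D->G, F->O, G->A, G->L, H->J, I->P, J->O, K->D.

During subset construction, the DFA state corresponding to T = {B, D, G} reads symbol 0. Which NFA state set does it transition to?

{A, B, E, G, I, J, K, L, N, O, P, Q}

B on 0 → {L}.
D on 0 → {E, G}.
G on 0 → {B, O}.
Union after reading 0: {B, E, G, L, O}.
Now take the lambda-closure:
From O via lambda: add A, K.
From K via lambda: add Q.
From Q via lambda: add J, P.
From P via lambda: add I, N.
No new states can be added; the closed set is {A, B, E, G, I, J, K, L, N, O, P, Q}.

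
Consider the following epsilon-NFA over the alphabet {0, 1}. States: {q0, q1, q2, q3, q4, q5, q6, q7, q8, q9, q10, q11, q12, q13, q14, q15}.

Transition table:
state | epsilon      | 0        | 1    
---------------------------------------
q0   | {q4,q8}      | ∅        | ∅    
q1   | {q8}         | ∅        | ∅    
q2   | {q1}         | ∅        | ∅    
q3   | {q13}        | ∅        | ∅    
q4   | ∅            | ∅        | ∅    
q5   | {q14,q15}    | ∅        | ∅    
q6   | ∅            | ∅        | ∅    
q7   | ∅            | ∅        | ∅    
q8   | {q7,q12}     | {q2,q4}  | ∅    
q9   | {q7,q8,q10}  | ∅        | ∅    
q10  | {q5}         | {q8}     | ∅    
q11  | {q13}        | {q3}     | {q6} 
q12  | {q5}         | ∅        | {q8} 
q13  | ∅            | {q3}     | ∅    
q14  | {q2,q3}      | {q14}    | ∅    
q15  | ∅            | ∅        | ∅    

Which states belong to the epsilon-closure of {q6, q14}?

{q1, q2, q3, q5, q6, q7, q8, q12, q13, q14, q15}

Start with {q6, q14}.
From q14 via epsilon: add q2, q3.
From q2 via epsilon: add q1.
From q3 via epsilon: add q13.
From q1 via epsilon: add q8.
From q8 via epsilon: add q7, q12.
From q12 via epsilon: add q5.
From q5 via epsilon: add q15.
No new states can be added; the closed set is {q1, q2, q3, q5, q6, q7, q8, q12, q13, q14, q15}.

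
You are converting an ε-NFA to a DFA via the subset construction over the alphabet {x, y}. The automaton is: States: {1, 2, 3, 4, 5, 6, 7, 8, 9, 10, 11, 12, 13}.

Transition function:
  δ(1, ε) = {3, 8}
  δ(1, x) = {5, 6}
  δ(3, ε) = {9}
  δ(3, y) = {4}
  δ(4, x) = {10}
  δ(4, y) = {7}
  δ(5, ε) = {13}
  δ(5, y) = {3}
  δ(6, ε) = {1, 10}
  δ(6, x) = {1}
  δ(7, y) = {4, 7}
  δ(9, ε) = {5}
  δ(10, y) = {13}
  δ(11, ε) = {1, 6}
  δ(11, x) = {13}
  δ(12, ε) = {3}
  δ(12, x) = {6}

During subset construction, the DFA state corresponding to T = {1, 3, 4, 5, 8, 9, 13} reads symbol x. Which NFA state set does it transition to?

{1, 3, 5, 6, 8, 9, 10, 13}

1 on x → {5, 6}.
4 on x → {10}.
No x-transition from 3, 5, 8, 9, 13.
Union after reading x: {5, 6, 10}.
Now take the ε-closure:
From 5 via ε: add 13.
From 6 via ε: add 1.
From 1 via ε: add 3, 8.
From 3 via ε: add 9.
No new states can be added; the closed set is {1, 3, 5, 6, 8, 9, 10, 13}.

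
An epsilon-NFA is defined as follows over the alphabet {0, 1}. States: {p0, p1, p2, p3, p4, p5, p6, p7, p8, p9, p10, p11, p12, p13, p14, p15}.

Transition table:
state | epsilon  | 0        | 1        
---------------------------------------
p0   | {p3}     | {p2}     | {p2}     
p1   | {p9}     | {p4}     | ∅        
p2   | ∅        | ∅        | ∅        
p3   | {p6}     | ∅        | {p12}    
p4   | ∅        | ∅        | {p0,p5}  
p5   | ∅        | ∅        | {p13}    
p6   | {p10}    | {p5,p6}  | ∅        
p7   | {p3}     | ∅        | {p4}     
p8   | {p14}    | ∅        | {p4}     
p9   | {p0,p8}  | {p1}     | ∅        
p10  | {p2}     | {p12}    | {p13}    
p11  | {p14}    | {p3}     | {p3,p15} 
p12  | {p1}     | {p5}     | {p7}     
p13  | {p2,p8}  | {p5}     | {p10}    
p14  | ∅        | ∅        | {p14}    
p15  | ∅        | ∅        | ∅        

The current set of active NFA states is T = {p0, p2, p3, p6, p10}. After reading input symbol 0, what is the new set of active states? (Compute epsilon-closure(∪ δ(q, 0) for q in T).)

p0 on 0 → {p2}.
p6 on 0 → {p5, p6}.
p10 on 0 → {p12}.
No 0-transition from p2, p3.
Union after reading 0: {p2, p5, p6, p12}.
Now take the epsilon-closure:
From p6 via epsilon: add p10.
From p12 via epsilon: add p1.
From p1 via epsilon: add p9.
From p9 via epsilon: add p0, p8.
From p0 via epsilon: add p3.
From p8 via epsilon: add p14.
No new states can be added; the closed set is {p0, p1, p2, p3, p5, p6, p8, p9, p10, p12, p14}.

{p0, p1, p2, p3, p5, p6, p8, p9, p10, p12, p14}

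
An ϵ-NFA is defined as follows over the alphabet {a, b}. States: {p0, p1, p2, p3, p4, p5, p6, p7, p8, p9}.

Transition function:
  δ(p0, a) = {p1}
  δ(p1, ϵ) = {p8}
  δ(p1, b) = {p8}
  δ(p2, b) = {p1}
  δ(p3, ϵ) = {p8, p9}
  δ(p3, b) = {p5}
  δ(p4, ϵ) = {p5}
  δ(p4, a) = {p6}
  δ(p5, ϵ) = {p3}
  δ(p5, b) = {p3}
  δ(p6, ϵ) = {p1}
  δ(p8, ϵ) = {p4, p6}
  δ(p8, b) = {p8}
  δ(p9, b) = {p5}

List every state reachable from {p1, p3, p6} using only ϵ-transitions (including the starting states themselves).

Start with {p1, p3, p6}.
From p1 via ϵ: add p8.
From p3 via ϵ: add p9.
From p8 via ϵ: add p4.
From p4 via ϵ: add p5.
No new states can be added; the closed set is {p1, p3, p4, p5, p6, p8, p9}.

{p1, p3, p4, p5, p6, p8, p9}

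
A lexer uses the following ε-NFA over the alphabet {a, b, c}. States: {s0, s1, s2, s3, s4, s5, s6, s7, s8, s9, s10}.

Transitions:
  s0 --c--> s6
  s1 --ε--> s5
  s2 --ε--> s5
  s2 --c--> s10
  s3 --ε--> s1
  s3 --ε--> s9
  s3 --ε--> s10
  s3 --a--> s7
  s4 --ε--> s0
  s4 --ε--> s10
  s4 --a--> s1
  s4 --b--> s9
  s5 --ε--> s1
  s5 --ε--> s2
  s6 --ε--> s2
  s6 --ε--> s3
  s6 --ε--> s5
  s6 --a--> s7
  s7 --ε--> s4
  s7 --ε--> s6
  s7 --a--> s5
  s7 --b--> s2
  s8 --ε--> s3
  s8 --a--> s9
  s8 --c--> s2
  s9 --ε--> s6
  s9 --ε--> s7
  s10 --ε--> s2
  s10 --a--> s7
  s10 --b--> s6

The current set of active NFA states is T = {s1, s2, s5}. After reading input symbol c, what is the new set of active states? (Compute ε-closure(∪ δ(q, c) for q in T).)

{s1, s2, s5, s10}

s2 on c → {s10}.
No c-transition from s1, s5.
Union after reading c: {s10}.
Now take the ε-closure:
From s10 via ε: add s2.
From s2 via ε: add s5.
From s5 via ε: add s1.
No new states can be added; the closed set is {s1, s2, s5, s10}.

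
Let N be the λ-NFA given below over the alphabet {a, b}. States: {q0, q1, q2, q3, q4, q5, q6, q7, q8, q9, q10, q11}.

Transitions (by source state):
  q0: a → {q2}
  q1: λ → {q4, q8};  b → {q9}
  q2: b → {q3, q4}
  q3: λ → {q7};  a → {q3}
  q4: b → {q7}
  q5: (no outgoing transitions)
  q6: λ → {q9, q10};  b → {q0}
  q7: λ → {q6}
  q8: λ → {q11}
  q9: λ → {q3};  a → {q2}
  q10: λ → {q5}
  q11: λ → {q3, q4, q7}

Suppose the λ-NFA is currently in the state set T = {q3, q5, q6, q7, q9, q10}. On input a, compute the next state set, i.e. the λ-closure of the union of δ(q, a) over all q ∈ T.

q3 on a → {q3}.
q9 on a → {q2}.
No a-transition from q5, q6, q7, q10.
Union after reading a: {q2, q3}.
Now take the λ-closure:
From q3 via λ: add q7.
From q7 via λ: add q6.
From q6 via λ: add q9, q10.
From q10 via λ: add q5.
No new states can be added; the closed set is {q2, q3, q5, q6, q7, q9, q10}.

{q2, q3, q5, q6, q7, q9, q10}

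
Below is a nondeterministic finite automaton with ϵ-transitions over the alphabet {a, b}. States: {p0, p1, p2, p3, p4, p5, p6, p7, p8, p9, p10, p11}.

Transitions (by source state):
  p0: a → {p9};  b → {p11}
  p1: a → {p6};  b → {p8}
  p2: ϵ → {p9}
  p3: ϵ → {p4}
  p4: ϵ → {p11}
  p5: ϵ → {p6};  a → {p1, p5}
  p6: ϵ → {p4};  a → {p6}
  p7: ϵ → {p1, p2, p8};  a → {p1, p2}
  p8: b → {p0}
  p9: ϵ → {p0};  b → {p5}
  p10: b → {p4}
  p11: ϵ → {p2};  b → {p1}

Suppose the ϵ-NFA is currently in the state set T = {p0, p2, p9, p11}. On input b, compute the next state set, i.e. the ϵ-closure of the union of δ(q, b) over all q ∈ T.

p0 on b → {p11}.
p9 on b → {p5}.
p11 on b → {p1}.
No b-transition from p2.
Union after reading b: {p1, p5, p11}.
Now take the ϵ-closure:
From p5 via ϵ: add p6.
From p11 via ϵ: add p2.
From p2 via ϵ: add p9.
From p6 via ϵ: add p4.
From p9 via ϵ: add p0.
No new states can be added; the closed set is {p0, p1, p2, p4, p5, p6, p9, p11}.

{p0, p1, p2, p4, p5, p6, p9, p11}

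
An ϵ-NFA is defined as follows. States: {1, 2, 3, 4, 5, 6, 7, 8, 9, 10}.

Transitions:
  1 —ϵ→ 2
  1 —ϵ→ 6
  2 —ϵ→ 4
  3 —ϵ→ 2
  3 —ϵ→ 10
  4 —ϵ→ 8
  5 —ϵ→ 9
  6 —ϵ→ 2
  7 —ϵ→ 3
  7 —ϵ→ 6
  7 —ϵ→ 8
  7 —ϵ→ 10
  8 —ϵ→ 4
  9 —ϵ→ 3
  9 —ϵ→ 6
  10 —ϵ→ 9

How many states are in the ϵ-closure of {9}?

Start with {9}.
From 9 via ϵ: add 3, 6.
From 3 via ϵ: add 2, 10.
From 2 via ϵ: add 4.
From 4 via ϵ: add 8.
ϵ-closure = {2, 3, 4, 6, 8, 9, 10}, which has 7 states.

7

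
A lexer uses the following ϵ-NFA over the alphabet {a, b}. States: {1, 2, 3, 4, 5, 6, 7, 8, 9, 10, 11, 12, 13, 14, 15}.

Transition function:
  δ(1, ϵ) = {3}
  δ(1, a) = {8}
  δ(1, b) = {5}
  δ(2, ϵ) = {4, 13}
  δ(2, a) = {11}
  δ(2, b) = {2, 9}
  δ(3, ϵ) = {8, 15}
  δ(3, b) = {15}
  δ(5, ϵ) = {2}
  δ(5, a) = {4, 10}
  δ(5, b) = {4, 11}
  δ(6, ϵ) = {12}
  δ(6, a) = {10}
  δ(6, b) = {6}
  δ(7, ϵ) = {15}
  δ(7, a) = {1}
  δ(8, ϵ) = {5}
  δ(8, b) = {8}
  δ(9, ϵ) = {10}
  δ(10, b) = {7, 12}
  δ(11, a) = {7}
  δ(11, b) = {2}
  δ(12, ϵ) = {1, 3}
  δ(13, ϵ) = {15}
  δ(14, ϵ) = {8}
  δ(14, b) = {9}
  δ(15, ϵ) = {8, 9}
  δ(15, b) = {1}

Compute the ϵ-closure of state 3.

Start with {3}.
From 3 via ϵ: add 8, 15.
From 8 via ϵ: add 5.
From 15 via ϵ: add 9.
From 5 via ϵ: add 2.
From 9 via ϵ: add 10.
From 2 via ϵ: add 4, 13.
No new states can be added; the closed set is {2, 3, 4, 5, 8, 9, 10, 13, 15}.

{2, 3, 4, 5, 8, 9, 10, 13, 15}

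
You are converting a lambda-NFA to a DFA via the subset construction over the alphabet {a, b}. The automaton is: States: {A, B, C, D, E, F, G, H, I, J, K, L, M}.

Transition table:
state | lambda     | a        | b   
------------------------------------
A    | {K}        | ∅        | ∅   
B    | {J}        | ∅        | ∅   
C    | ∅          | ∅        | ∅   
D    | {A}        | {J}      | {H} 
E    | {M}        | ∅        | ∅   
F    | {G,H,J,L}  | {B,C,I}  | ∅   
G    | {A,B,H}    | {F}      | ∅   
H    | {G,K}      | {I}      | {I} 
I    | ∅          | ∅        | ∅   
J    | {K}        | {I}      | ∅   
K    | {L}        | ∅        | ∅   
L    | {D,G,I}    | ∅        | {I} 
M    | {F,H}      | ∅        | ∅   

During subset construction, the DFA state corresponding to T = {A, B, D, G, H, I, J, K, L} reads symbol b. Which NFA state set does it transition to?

D on b → {H}.
H on b → {I}.
L on b → {I}.
No b-transition from A, B, G, I, J, K.
Union after reading b: {H, I}.
Now take the lambda-closure:
From H via lambda: add G, K.
From G via lambda: add A, B.
From K via lambda: add L.
From B via lambda: add J.
From L via lambda: add D.
No new states can be added; the closed set is {A, B, D, G, H, I, J, K, L}.

{A, B, D, G, H, I, J, K, L}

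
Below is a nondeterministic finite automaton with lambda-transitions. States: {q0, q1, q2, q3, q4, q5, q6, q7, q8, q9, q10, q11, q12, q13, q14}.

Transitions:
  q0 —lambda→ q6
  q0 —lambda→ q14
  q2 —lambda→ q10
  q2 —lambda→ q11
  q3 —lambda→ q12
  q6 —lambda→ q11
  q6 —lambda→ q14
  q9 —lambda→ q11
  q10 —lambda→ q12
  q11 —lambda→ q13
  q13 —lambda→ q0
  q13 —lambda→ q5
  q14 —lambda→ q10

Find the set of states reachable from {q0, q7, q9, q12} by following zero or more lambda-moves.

{q0, q5, q6, q7, q9, q10, q11, q12, q13, q14}

Start with {q0, q7, q9, q12}.
From q0 via lambda: add q6, q14.
From q9 via lambda: add q11.
From q11 via lambda: add q13.
From q14 via lambda: add q10.
From q13 via lambda: add q5.
No new states can be added; the closed set is {q0, q5, q6, q7, q9, q10, q11, q12, q13, q14}.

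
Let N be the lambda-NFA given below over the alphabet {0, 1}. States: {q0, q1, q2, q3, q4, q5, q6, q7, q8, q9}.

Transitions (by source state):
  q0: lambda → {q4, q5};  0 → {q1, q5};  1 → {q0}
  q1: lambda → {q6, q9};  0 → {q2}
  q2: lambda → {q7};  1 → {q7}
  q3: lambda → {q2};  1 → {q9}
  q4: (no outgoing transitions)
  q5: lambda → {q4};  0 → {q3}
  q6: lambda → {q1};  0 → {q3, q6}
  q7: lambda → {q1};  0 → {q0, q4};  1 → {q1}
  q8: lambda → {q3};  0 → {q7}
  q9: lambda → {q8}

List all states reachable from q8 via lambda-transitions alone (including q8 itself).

{q1, q2, q3, q6, q7, q8, q9}

Start with {q8}.
From q8 via lambda: add q3.
From q3 via lambda: add q2.
From q2 via lambda: add q7.
From q7 via lambda: add q1.
From q1 via lambda: add q6, q9.
No new states can be added; the closed set is {q1, q2, q3, q6, q7, q8, q9}.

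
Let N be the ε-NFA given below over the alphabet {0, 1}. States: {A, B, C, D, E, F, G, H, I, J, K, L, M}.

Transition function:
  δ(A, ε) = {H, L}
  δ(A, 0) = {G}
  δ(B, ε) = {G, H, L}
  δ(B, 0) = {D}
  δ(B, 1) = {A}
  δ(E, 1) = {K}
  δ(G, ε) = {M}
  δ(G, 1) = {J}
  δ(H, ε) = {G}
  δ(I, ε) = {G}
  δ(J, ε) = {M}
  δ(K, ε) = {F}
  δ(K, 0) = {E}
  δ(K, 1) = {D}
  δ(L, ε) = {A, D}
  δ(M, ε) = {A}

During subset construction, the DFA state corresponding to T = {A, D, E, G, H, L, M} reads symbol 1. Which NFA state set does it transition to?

E on 1 → {K}.
G on 1 → {J}.
No 1-transition from A, D, H, L, M.
Union after reading 1: {J, K}.
Now take the ε-closure:
From J via ε: add M.
From K via ε: add F.
From M via ε: add A.
From A via ε: add H, L.
From H via ε: add G.
From L via ε: add D.
No new states can be added; the closed set is {A, D, F, G, H, J, K, L, M}.

{A, D, F, G, H, J, K, L, M}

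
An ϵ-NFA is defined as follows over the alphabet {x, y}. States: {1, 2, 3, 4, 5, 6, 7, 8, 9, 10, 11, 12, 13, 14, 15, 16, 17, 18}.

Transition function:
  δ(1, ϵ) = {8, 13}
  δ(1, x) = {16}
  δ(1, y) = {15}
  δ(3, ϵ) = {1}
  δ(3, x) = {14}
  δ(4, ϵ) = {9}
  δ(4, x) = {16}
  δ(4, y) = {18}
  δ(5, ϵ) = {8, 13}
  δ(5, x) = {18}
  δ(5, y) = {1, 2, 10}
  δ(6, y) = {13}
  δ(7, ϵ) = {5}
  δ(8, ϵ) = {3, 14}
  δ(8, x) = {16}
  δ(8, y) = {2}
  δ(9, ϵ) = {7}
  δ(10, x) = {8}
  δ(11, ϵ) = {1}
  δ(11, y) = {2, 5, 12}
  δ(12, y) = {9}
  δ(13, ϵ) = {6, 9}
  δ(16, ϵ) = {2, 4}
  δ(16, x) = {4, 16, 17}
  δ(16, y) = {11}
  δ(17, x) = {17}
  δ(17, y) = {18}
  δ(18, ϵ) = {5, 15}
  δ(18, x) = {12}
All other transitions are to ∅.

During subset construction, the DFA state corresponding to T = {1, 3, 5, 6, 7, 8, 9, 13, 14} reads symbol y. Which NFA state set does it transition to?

1 on y → {15}.
5 on y → {1, 2, 10}.
6 on y → {13}.
8 on y → {2}.
No y-transition from 3, 7, 9, 13, 14.
Union after reading y: {1, 2, 10, 13, 15}.
Now take the ϵ-closure:
From 1 via ϵ: add 8.
From 13 via ϵ: add 6, 9.
From 8 via ϵ: add 3, 14.
From 9 via ϵ: add 7.
From 7 via ϵ: add 5.
No new states can be added; the closed set is {1, 2, 3, 5, 6, 7, 8, 9, 10, 13, 14, 15}.

{1, 2, 3, 5, 6, 7, 8, 9, 10, 13, 14, 15}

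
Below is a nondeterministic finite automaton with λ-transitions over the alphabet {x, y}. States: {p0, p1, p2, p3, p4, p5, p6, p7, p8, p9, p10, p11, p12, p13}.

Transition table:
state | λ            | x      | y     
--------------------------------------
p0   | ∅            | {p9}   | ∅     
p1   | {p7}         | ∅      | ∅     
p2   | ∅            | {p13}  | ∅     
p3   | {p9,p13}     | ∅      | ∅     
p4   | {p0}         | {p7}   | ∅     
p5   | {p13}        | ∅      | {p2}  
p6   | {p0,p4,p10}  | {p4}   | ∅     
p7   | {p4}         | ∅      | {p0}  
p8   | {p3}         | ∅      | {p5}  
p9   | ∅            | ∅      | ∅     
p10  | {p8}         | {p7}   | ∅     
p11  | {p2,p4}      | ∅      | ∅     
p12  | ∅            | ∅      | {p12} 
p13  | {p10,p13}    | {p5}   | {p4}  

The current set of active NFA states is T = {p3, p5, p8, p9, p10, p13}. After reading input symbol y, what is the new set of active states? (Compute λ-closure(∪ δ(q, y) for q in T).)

p5 on y → {p2}.
p8 on y → {p5}.
p13 on y → {p4}.
No y-transition from p3, p9, p10.
Union after reading y: {p2, p4, p5}.
Now take the λ-closure:
From p4 via λ: add p0.
From p5 via λ: add p13.
From p13 via λ: add p10.
From p10 via λ: add p8.
From p8 via λ: add p3.
From p3 via λ: add p9.
No new states can be added; the closed set is {p0, p2, p3, p4, p5, p8, p9, p10, p13}.

{p0, p2, p3, p4, p5, p8, p9, p10, p13}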